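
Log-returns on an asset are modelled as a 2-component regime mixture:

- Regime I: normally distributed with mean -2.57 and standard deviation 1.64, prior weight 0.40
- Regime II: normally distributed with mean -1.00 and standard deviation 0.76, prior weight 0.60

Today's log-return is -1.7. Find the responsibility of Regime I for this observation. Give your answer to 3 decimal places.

0.291

Apply Bayes' rule: the posterior for each component is proportional to its prior times its likelihood at x.
Component likelihoods at x = -1.7:
  L_I = (1/(1.64·√(2π)))·exp(−(-1.7−-2.57)²/(2·1.64²)) = 0.243257·exp(-0.14071) = 0.211328
  L_II = (1/(0.76·√(2π)))·exp(−(-1.7−-1.00)²/(2·0.76²)) = 0.524924·exp(-0.42417) = 0.343465
Unnormalised posteriors:
  w_I·L_I = 0.40 × 0.211328 = 0.0845312
  w_II·L_II = 0.60 × 0.343465 = 0.206079
Sum: 0.0845312 + 0.206079 = 0.29061
P(Regime I | -1.7) ≈ 0.291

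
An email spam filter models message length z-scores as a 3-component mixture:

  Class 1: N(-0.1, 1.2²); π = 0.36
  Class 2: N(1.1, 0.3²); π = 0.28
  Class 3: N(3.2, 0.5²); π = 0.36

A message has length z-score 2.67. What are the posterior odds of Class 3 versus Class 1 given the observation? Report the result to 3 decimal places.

Since P(k|x) ∝ P(Z=k) f_k(x), the posterior odds are P(Z=i) f_i(x) / (P(Z=j) f_j(x)).
Normal densities:
  L_1 = (1/(1.2·√(2π)))·exp(−(2.67−-0.1)²/(2·1.2²)) = 0.332452·exp(-2.66420) = 0.0231569
  L_2 = (1/(0.3·√(2π)))·exp(−(2.67−1.1)²/(2·0.3²)) = 1.329808·exp(-13.69389) = 1.50179e-06
  L_3 = (1/(0.5·√(2π)))·exp(−(2.67−3.2)²/(2·0.5²)) = 0.797885·exp(-0.56180) = 0.454939
Posterior odds = (P(Z=3)·L_3) / (P(Z=1)·L_1) = (0.36·0.454939) / (0.36·0.0231569) = 0.163778 / 0.00833649 ≈ 19.646

19.646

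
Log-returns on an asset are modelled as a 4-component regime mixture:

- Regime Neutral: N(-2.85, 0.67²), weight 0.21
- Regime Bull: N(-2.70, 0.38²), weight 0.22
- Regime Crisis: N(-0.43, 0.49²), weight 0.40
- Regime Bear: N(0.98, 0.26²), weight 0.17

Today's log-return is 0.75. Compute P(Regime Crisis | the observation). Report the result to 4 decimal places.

By Bayes' theorem, P(k | x) = w_k f_k(x) / Σ_j w_j f_j(x).
Normal densities:
  f_Neutral = (1/(0.67·√(2π)))·exp(−(0.75−-2.85)²/(2·0.67²)) = 0.595436·exp(-14.43529) = 3.20383e-07
  f_Bull = (1/(0.38·√(2π)))·exp(−(0.75−-2.70)²/(2·0.38²)) = 1.049848·exp(-41.21364) = 1.32516e-18
  f_Crisis = (1/(0.49·√(2π)))·exp(−(0.75−-0.43)²/(2·0.49²)) = 0.814168·exp(-2.89963) = 0.0448149
  f_Bear = (1/(0.26·√(2π)))·exp(−(0.75−0.98)²/(2·0.26²)) = 1.534393·exp(-0.39127) = 1.03755
Weight by the priors:
  w_Neutral·f_Neutral = 0.21 × 3.20383e-07 = 6.72805e-08
  w_Bull·f_Bull = 0.22 × 1.32516e-18 = 2.91536e-19
  w_Crisis·f_Crisis = 0.40 × 0.0448149 = 0.017926
  w_Bear·f_Bear = 0.17 × 1.03755 = 0.176384
Sum: 6.72805e-08 + 2.91536e-19 + 0.017926 + 0.176384 = 0.19431
Responsibility of Regime Crisis: 0.017926 / 0.19431 ≈ 0.0923

0.0923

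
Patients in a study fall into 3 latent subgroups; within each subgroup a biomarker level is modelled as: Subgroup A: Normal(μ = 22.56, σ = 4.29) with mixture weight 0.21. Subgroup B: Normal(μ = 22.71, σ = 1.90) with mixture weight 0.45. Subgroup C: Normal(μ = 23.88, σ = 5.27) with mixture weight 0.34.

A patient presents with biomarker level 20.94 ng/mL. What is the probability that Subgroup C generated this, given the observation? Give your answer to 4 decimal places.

0.2172

The responsibility of component k is P(Z=k) f_k(x) divided by Σ_j P(Z=j) f_j(x).
Normal densities:
  L_A = (1/(4.29·√(2π)))·exp(−(20.94−22.56)²/(2·4.29²)) = 0.092994·exp(-0.07130) = 0.086594
  L_B = (1/(1.90·√(2π)))·exp(−(20.94−22.71)²/(2·1.90²)) = 0.209970·exp(-0.43392) = 0.136053
  L_C = (1/(5.27·√(2π)))·exp(−(20.94−23.88)²/(2·5.27²)) = 0.075701·exp(-0.15561) = 0.0647915
Multiply by the mixture weights:
  P(Z=A)·L_A = 0.21 × 0.086594 = 0.0181847
  P(Z=B)·L_B = 0.45 × 0.136053 = 0.0612238
  P(Z=C)·L_C = 0.34 × 0.0647915 = 0.0220291
Sum: 0.0181847 + 0.0612238 + 0.0220291 = 0.101438
Responsibility of Subgroup C: 0.0220291 / 0.101438 ≈ 0.2172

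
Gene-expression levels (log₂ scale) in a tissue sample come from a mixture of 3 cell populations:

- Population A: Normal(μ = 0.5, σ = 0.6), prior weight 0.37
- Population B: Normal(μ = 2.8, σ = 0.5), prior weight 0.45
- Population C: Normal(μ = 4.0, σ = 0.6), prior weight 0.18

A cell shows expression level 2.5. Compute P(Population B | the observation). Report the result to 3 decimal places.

0.980

By Bayes' theorem, P(k | x) = π_k f_k(x) / Σ_j π_j f_j(x).
Evaluate each component's likelihood at the observed value:
  p_A = 0.00257046
  p_B = 0.666449
  p_C = 0.0292138
Prior × likelihood for each component:
  π_A·p_A = 0.37 × 0.00257046 = 0.000951072
  π_B·p_B = 0.45 × 0.666449 = 0.299902
  π_C·p_C = 0.18 × 0.0292138 = 0.00525849
Marginal: 0.000951072 + 0.299902 + 0.00525849 = 0.306112
Responsibility of Population B: 0.299902 / 0.306112 ≈ 0.980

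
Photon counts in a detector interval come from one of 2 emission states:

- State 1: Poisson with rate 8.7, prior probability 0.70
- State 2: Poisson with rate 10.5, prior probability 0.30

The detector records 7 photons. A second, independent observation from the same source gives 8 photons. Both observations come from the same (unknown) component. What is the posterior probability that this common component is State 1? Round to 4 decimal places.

P(component k | x) = P(Z=k)·f_k(x) / marginal(x), where marginal(x) = Σ_j P(Z=j)·f_j(x).
Since both observations come from the same component, the likelihood for component k is f_k(x₁)·f_k(x₂).
  f_1 = [0.124693] × [0.135604] = 0.0169088
  f_2 = [0.0768781] × [0.100902] = 0.00775719
Unnormalised posteriors:
  P(Z=1)·f_1 = 0.70 × 0.0169088 = 0.0118362
  P(Z=2)·f_2 = 0.30 × 0.00775719 = 0.00232716
Denominator: 0.0118362 + 0.00232716 = 0.0141633
P(State 1 | x₁,x₂) = 0.0118362 / 0.0141633 ≈ 0.8357

0.8357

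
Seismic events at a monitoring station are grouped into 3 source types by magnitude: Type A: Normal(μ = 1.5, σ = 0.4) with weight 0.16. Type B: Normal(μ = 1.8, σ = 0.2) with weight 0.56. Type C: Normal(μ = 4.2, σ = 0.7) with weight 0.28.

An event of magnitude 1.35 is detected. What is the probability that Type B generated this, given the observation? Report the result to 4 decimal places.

0.3740

By Bayes' theorem, P(k | x) = P(Z=k) f_k(x) / Σ_j P(Z=j) f_j(x).
Component likelihoods at x = 1.35:
  L_A = 0.929638
  L_B = 0.158698
  L_C = 0.000143306
Unnormalised posteriors:
  P(Z=A)·L_A = 0.16 × 0.929638 = 0.148742
  P(Z=B)·L_B = 0.56 × 0.158698 = 0.088871
  P(Z=C)·L_C = 0.28 × 0.000143306 = 4.01257e-05
Normaliser: 0.148742 + 0.088871 + 4.01257e-05 = 0.237653
P(Type B | x) ≈ 0.3740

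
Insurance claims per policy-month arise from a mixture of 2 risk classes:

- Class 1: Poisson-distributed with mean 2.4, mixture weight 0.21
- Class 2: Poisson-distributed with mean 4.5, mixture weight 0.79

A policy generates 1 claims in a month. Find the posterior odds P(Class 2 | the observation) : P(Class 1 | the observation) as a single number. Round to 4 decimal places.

0.8638

The posterior odds equal the prior odds times the likelihood ratio: (P(Z=i)/P(Z=j))·(f_i(x)/f_j(x)).
Poisson probabilities:
  p_1 = e^(−2.4)·2.4^1/1! = 0.217723
  p_2 = e^(−4.5)·4.5^1/1! = 0.0499905
0.0394925 / 0.0457218 ≈ 0.8638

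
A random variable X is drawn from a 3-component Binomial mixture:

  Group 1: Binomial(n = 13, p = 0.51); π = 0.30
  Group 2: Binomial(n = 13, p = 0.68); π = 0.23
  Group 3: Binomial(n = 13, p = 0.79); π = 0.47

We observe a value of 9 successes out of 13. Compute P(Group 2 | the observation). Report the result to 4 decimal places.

0.3334

The responsibility of component k is π_k f_k(x) divided by Σ_j π_j f_j(x).
Evaluate each component's likelihood at the observed value:
  p_1 = 0.0962104
  p_2 = 0.23307
  p_3 = 0.166658
Prior × likelihood for each component:
  π_1·p_1 = 0.30 × 0.0962104 = 0.0288631
  π_2·p_2 = 0.23 × 0.23307 = 0.0536061
  π_3·p_3 = 0.47 × 0.166658 = 0.0783294
Sum: 0.0288631 + 0.0536061 + 0.0783294 = 0.160799
P(Group 2 | the observation) = 0.0536061 / 0.160799 ≈ 0.3334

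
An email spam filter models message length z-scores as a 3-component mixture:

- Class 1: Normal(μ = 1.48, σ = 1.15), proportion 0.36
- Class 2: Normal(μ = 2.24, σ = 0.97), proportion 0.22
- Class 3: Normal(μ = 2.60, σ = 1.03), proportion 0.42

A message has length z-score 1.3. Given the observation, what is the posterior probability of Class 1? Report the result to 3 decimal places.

0.487

Apply Bayes' rule: the posterior for each component is proportional to its prior times its likelihood at x.
Evaluate each component's likelihood at the observed value:
  f_1 = (1/(1.15·√(2π)))·exp(−(1.3−1.48)²/(2·1.15²)) = 0.346906·exp(-0.01225) = 0.342683
  f_2 = (1/(0.97·√(2π)))·exp(−(1.3−2.24)²/(2·0.97²)) = 0.411281·exp(-0.46955) = 0.257167
  f_3 = (1/(1.03·√(2π)))·exp(−(1.3−2.60)²/(2·1.03²)) = 0.387323·exp(-0.79649) = 0.174647
Multiply by the mixture weights:
  π_1·f_1 = 0.36 × 0.342683 = 0.123366
  π_2·f_2 = 0.22 × 0.257167 = 0.0565767
  π_3·f_3 = 0.42 × 0.174647 = 0.0733516
Normaliser: 0.123366 + 0.0565767 + 0.0733516 = 0.253294
P(Class 1 | data) = 0.123366 / 0.253294 ≈ 0.487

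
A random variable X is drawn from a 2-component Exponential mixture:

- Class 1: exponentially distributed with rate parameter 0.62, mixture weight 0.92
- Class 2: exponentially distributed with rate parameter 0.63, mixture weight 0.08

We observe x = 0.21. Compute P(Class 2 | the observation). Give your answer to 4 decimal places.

By Bayes' theorem, P(k | x) = π_k f_k(x) / Σ_j π_j f_j(x).
Component likelihoods at x = 0.21:
  L_1 = 0.62·e^(−0.62·0.21) = 0.62·e^(−0.1302) = 0.54431
  L_2 = 0.63·e^(−0.63·0.21) = 0.63·e^(−0.1323) = 0.551929
Unnormalised posteriors:
  π_1·L_1 = 0.92 × 0.54431 = 0.500765
  π_2·L_2 = 0.08 × 0.551929 = 0.0441543
Sum: 0.500765 + 0.0441543 = 0.54492
P(Class 2 | 0.21) = 0.0441543 / 0.54492 ≈ 0.0810

0.0810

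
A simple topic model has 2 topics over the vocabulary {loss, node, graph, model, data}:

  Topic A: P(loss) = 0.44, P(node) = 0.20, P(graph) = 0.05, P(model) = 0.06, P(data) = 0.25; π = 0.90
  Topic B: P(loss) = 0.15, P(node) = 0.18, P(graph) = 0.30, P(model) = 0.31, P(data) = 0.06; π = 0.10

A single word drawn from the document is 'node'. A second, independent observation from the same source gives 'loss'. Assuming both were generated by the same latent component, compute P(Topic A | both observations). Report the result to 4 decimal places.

By Bayes' theorem, P(k | x) = π_k f_k(x) / Σ_j π_j f_j(x).
Since both observations come from the same component, the likelihood for component k is f_k(x₁)·f_k(x₂).
  L_A = [0.2] × [0.44] = 0.088
  L_B = [0.18] × [0.15] = 0.027
Weight by the priors:
  π_A·L_A = 0.90 × 0.088 = 0.0792
  π_B·L_B = 0.10 × 0.027 = 0.0027
Sum: 0.0792 + 0.0027 = 0.0819
Responsibility of Topic A: 0.0792 / 0.0819 ≈ 0.9670

0.9670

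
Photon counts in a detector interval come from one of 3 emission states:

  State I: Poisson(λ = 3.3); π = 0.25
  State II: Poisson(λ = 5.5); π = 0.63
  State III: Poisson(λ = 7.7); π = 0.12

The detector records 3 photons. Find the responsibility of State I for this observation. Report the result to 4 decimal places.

0.4224

Apply Bayes' rule: the posterior for each component is proportional to its prior times its likelihood at x.
Poisson probabilities:
  L_I = 0.220912
  L_II = 0.113323
  L_III = 0.0344551
Multiply by the mixture weights:
  π_I·L_I = 0.25 × 0.220912 = 0.0552279
  π_II·L_II = 0.63 × 0.113323 = 0.0713933
  π_III·L_III = 0.12 × 0.0344551 = 0.00413461
Evidence: 0.0552279 + 0.0713933 + 0.00413461 = 0.130756
So the posterior for State I is 0.0552279 / 0.130756 ≈ 0.4224.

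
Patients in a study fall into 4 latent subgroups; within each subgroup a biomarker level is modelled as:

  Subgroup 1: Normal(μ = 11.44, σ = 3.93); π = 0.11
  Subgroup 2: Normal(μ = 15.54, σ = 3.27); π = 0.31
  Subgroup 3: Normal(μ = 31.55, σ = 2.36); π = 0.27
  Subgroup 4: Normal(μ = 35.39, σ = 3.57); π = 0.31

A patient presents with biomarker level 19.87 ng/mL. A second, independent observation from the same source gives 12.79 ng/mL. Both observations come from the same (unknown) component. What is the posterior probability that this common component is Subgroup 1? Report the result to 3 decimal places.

Posterior ∝ prior × likelihood, so P(k | x) ∝ P(Z=k) f_k(x); normalise over all components.
Since both observations come from the same component, the likelihood for component k is f_k(x₁)·f_k(x₂).
  f_1 = [0.0101714] × [0.0956961] = 0.000973366
  f_2 = [0.0507711] × [0.0856616] = 0.00434914
  f_3 = [8.11278e-07] × [3.21126e-15] = 2.60522e-21
  f_4 = [8.79628e-06] × [2.21783e-10] = 1.95086e-15
Multiply by the mixture weights:
  P(Z=1)·f_1 = 0.11 × 0.000973366 = 0.00010707
  P(Z=2)·f_2 = 0.31 × 0.00434914 = 0.00134823
  P(Z=3)·f_3 = 0.27 × 2.60522e-21 = 7.0341e-22
  P(Z=4)·f_4 = 0.31 × 1.95086e-15 = 6.04767e-16
Evidence: 0.00010707 + 0.00134823 + 7.0341e-22 + 6.04767e-16 = 0.0014553
P(Subgroup 1 | x₁, x₂) = 0.00010707 / 0.0014553 ≈ 0.074

0.074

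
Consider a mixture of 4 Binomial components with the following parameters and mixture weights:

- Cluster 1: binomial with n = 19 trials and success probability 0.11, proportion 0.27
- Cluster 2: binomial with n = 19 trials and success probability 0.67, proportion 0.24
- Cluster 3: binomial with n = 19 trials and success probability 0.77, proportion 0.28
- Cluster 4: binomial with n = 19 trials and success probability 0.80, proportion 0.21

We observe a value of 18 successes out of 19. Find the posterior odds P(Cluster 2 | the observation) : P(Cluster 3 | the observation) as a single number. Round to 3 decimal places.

Since P(k|x) ∝ P(Z=k) f_k(x), the posterior odds are P(Z=i) f_i(x) / (P(Z=j) f_j(x)).
Component likelihoods at x = 18 successes out of 19:
  f_1 = C(19,18)·0.11^18·0.89^1 = 19·5.55992e-18·0.89 = 9.40182e-17
  f_2 = C(19,18)·0.67^18·0.33^1 = 19·0.000740196·0.33 = 0.00464103
  f_3 = C(19,18)·0.77^18·0.23^1 = 19·0.00905384·0.23 = 0.0395653
  f_4 = C(19,18)·0.80^18·0.20^1 = 19·0.0180144·0.2 = 0.0684547
Odds = (0.24/0.28) × (0.00464103/0.0395653) = 0.857143 × 0.1173 ≈ 0.101

0.101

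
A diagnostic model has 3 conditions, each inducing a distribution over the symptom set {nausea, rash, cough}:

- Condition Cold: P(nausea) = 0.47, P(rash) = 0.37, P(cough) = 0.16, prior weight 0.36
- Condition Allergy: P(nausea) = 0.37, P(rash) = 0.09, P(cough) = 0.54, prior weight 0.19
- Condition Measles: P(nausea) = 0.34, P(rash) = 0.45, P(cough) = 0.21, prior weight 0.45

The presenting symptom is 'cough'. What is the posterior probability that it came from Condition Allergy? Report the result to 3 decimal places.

The responsibility of component k is w_k f_k(x) divided by Σ_j w_j f_j(x).
Evaluate each component's likelihood at the observed value:
  f_Cold = 0.16
  f_Allergy = 0.54
  f_Measles = 0.21
Weight by the priors:
  w_Cold·f_Cold = 0.36 × 0.16 = 0.0576
  w_Allergy·f_Allergy = 0.19 × 0.54 = 0.1026
  w_Measles·f_Measles = 0.45 × 0.21 = 0.0945
Normaliser: 0.0576 + 0.1026 + 0.0945 = 0.2547
Responsibility of Condition Allergy: 0.1026 / 0.2547 ≈ 0.403

0.403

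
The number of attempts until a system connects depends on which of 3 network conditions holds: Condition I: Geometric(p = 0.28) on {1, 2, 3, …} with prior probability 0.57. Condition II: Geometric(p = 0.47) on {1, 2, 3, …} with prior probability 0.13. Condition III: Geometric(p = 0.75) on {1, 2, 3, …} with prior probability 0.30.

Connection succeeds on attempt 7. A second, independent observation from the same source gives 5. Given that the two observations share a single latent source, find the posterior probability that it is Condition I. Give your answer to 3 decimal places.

Posterior ∝ prior × likelihood, so P(k | x) ∝ π_k f_k(x); normalise over all components.
Since both observations come from the same component, the likelihood for component k is f_k(x₁)·f_k(x₂).
  p_I = [0.0390079] × [0.0752468] = 0.00293522
  p_II = [0.0104172] × [0.0370853] = 0.000386326
  p_III = [0.000183105] × [0.00292969] = 5.36442e-07
Prior × likelihood for each component:
  π_I·p_I = 0.57 × 0.00293522 = 0.00167308
  π_II·p_II = 0.13 × 0.000386326 = 5.02224e-05
  π_III·p_III = 0.30 × 5.36442e-07 = 1.60933e-07
Normaliser: 0.00167308 + 5.02224e-05 + 1.60933e-07 = 0.00172346
P(Condition I | data) ≈ 0.971

0.971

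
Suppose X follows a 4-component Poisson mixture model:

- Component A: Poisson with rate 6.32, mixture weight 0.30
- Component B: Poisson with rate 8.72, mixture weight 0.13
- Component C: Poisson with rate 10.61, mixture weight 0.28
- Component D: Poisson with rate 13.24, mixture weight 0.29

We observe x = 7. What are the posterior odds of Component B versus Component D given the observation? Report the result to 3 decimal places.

2.213

Only the two components matter; the odds are (π_i f_i(x)) / (π_j f_j(x)).
Evaluate each component's likelihood at the observed value:
  p_A = e^(−6.32)·6.32^7/7! = 0.143829
  p_B = e^(−8.72)·8.72^7/7! = 0.124204
  p_C = e^(−10.61)·10.61^7/7! = 0.074082
  p_D = e^(−13.24)·13.24^7/7! = 0.0251609
0.0161466 / 0.00729667 ≈ 2.213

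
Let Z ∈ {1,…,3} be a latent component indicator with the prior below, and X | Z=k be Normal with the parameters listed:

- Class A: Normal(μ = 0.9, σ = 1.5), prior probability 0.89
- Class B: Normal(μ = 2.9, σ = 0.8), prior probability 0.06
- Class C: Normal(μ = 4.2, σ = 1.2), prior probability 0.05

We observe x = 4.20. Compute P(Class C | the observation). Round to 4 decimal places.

The responsibility of component k is π_k f_k(x) divided by Σ_j π_j f_j(x).
Normal densities:
  p_A = (1/(1.5·√(2π)))·exp(−(4.20−0.9)²/(2·1.5²)) = 0.265962·exp(-2.42000) = 0.0236497
  p_B = (1/(0.8·√(2π)))·exp(−(4.20−2.9)²/(2·0.8²)) = 0.498678·exp(-1.32031) = 0.133173
  p_C = (1/(1.2·√(2π)))·exp(−(4.20−4.2)²/(2·1.2²)) = 0.332452·exp(-0.00000) = 0.332452
Unnormalised posteriors:
  π_A·p_A = 0.89 × 0.0236497 = 0.0210483
  π_B·p_B = 0.06 × 0.133173 = 0.00799037
  π_C·p_C = 0.05 × 0.332452 = 0.0166226
Denominator: 0.0210483 + 0.00799037 + 0.0166226 = 0.0456612
P(Class C | 4.20) ≈ 0.3640

0.3640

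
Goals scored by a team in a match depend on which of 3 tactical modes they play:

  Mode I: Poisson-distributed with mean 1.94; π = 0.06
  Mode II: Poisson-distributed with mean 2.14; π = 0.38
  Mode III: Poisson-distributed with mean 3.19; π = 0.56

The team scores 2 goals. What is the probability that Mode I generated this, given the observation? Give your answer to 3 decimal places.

By Bayes' theorem, P(k | x) = π_k f_k(x) / Σ_j π_j f_j(x).
Component likelihoods at x = 2 goals:
  L_I = 0.270422
  L_II = 0.269406
  L_III = 0.209485
Unnormalised posteriors:
  π_I·L_I = 0.06 × 0.270422 = 0.0162253
  π_II·L_II = 0.38 × 0.269406 = 0.102374
  π_III·L_III = 0.56 × 0.209485 = 0.117311
Marginal: 0.0162253 + 0.102374 + 0.117311 = 0.235911
P(Mode I | data) ≈ 0.069

0.069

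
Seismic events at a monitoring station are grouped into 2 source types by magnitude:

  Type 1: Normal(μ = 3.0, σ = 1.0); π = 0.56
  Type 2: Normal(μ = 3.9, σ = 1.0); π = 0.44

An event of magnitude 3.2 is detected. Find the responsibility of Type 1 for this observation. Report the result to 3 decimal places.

The responsibility of component k is π_k f_k(x) divided by Σ_j π_j f_j(x).
Component likelihoods at x = 3.2:
  f_1 = 0.391043
  f_2 = 0.312254
Multiply by the mixture weights:
  π_1·f_1 = 0.56 × 0.391043 = 0.218984
  π_2·f_2 = 0.44 × 0.312254 = 0.137392
Denominator: 0.218984 + 0.137392 = 0.356376
P(Type 1 | 3.2) = 0.218984 / 0.356376 ≈ 0.614

0.614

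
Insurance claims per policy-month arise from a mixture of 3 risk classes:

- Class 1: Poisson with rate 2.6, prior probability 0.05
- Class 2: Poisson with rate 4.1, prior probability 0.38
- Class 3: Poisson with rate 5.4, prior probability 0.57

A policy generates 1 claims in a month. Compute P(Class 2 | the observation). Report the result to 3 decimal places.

0.523

Apply Bayes' rule: the posterior for each component is proportional to its prior times its likelihood at x.
Poisson probabilities:
  L_1 = e^(−2.6)·2.6^1/1! = 0.193111
  L_2 = e^(−4.1)·4.1^1/1! = 0.067948
  L_3 = e^(−5.4)·5.4^1/1! = 0.0243895
Weight by the priors:
  w_1·L_1 = 0.05 × 0.193111 = 0.00965557
  w_2·L_2 = 0.38 × 0.067948 = 0.0258202
  w_3·L_3 = 0.57 × 0.0243895 = 0.013902
Evidence: 0.00965557 + 0.0258202 + 0.013902 = 0.0493778
So the posterior for Class 2 is 0.0258202 / 0.0493778 ≈ 0.523.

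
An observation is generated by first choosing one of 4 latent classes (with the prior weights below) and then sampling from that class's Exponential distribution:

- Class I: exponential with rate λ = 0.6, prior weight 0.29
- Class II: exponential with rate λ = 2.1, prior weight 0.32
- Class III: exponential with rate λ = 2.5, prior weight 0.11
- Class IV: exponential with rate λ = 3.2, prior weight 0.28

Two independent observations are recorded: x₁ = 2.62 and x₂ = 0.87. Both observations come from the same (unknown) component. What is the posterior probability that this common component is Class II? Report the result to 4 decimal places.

0.0664

By Bayes' theorem, P(k | x) = w_k f_k(x) / Σ_j w_j f_j(x).
Since both observations come from the same component, the likelihood for component k is f_k(x₁)·f_k(x₂).
  p_I = [0.6·e^(−0.6·2.62) = 0.6·e^(−1.5720) = 0.124578] × [0.356] = 0.0443496
  p_II = [2.1·e^(−2.1·2.62) = 2.1·e^(−5.5020) = 0.00856507] × [0.337881] = 0.00289397
  p_III = [2.5·e^(−2.5·2.62) = 2.5·e^(−6.5500) = 0.00357529] × [0.28402] = 0.00101545
  p_IV = [3.2·e^(−3.2·2.62) = 3.2·e^(−8.3840) = 0.000731181] × [0.197731] = 0.000144577
Multiply by the mixture weights:
  w_I·p_I = 0.29 × 0.0443496 = 0.0128614
  w_II·p_II = 0.32 × 0.00289397 = 0.000926071
  w_III·p_III = 0.11 × 0.00101545 = 0.0001117
  w_IV·p_IV = 0.28 × 0.000144577 = 4.04816e-05
Sum: 0.0128614 + 0.000926071 + 0.0001117 + 4.04816e-05 = 0.0139396
So the posterior for Class II is 0.000926071 / 0.0139396 ≈ 0.0664.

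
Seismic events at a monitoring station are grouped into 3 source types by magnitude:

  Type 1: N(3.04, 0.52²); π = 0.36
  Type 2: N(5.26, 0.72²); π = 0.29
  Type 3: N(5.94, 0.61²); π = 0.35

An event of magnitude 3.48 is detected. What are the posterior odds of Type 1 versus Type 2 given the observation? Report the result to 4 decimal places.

25.5235

The posterior odds equal the prior odds times the likelihood ratio: (P(Z=i)/P(Z=j))·(f_i(x)/f_j(x)).
Component likelihoods at x = 3.48:
  p_1 = (1/(0.52·√(2π)))·exp(−(3.48−3.04)²/(2·0.52²)) = 0.767197·exp(-0.35799) = 0.536333
  p_2 = (1/(0.72·√(2π)))·exp(−(3.48−5.26)²/(2·0.72²)) = 0.554087·exp(-3.05594) = 0.0260855
  p_3 = (1/(0.61·√(2π)))·exp(−(3.48−5.94)²/(2·0.61²)) = 0.654004·exp(-8.13169) = 0.000192324
Odds = (0.36/0.29) × (0.536333/0.0260855) = 1.24138 × 20.5606 ≈ 25.5235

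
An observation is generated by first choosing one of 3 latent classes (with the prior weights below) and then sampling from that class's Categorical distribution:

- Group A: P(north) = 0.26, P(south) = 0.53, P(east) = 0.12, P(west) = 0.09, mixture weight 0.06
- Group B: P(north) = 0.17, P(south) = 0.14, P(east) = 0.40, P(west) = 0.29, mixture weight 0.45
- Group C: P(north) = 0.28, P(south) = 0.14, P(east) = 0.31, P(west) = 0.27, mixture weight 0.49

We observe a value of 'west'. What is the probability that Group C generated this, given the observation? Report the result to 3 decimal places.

0.493

Posterior ∝ prior × likelihood, so P(k | x) ∝ P(Z=k) f_k(x); normalise over all components.
Evaluate each component's likelihood at the observed value:
  p_A = 0.09
  p_B = 0.29
  p_C = 0.27
Unnormalised posteriors:
  P(Z=A)·p_A = 0.06 × 0.09 = 0.0054
  P(Z=B)·p_B = 0.45 × 0.29 = 0.1305
  P(Z=C)·p_C = 0.49 × 0.27 = 0.1323
Marginal: 0.0054 + 0.1305 + 0.1323 = 0.2682
P(Group C | the observation) ≈ 0.493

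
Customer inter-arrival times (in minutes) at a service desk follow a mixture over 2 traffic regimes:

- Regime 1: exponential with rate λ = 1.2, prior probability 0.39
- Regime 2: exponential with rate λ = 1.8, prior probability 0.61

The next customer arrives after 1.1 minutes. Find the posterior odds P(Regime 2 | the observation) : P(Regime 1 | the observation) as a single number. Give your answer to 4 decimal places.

Posterior odds = (w_i f_i(x)) / (w_j f_j(x)); the normalising sum cancels.
Component likelihoods at x = 1.1 minutes:
  p_1 = 0.320562
  p_2 = 0.248525
Odds = (0.61/0.39) × (0.248525/0.320562) = 1.5641 × 0.775277 ≈ 1.2126

1.2126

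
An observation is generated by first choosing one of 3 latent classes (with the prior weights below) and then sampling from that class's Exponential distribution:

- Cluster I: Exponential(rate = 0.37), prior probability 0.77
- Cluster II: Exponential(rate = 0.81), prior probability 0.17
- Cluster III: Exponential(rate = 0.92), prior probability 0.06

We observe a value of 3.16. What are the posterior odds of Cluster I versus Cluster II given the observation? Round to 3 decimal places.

Posterior odds = (π_i f_i(x)) / (π_j f_j(x)); the normalising sum cancels.
Exponential densities:
  L_I = 0.114928
  L_II = 0.0626419
  L_III = 0.0502582
Posterior odds = (π_I·L_I) / (π_II·L_II) = (0.77·0.114928) / (0.17·0.0626419) = 0.0884943 / 0.0106491 ≈ 8.310

8.310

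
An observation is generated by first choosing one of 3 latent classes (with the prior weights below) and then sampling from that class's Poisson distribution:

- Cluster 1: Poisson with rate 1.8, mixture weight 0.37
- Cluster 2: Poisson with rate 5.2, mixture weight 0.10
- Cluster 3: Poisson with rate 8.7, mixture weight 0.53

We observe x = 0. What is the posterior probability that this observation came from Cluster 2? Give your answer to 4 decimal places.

The responsibility of component k is w_k f_k(x) divided by Σ_j w_j f_j(x).
Poisson probabilities:
  p_1 = e^(−1.8)·1.8^0/0! = 0.165299
  p_2 = e^(−5.2)·5.2^0/0! = 0.00551656
  p_3 = e^(−8.7)·8.7^0/0! = 0.000166586
Multiply by the mixture weights:
  w_1·p_1 = 0.37 × 0.165299 = 0.0611606
  w_2·p_2 = 0.10 × 0.00551656 = 0.000551656
  w_3·p_3 = 0.53 × 0.000166586 = 8.82905e-05
Denominator: 0.0611606 + 0.000551656 + 8.82905e-05 = 0.0618005
Responsibility of Cluster 2: 0.000551656 / 0.0618005 ≈ 0.0089

0.0089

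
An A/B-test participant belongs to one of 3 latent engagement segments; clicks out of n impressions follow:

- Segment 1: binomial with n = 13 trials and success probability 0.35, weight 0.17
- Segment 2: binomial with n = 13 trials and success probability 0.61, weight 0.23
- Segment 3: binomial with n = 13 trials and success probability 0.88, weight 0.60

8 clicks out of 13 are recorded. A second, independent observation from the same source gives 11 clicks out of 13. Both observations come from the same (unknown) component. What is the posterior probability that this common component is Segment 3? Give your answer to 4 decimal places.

The responsibility of component k is π_k f_k(x) divided by Σ_j π_j f_j(x).
Since both observations come from the same component, the likelihood for component k is f_k(x₁)·f_k(x₂).
  p_1 = [0.0336271] × [0.000318178] = 1.06994e-05
  p_2 = [0.222608] × [0.051624] = 0.0114919
  p_3 = [0.0115172] × [0.275275] = 0.00317039
Unnormalised posteriors:
  π_1·p_1 = 0.17 × 1.06994e-05 = 1.8189e-06
  π_2·p_2 = 0.23 × 0.0114919 = 0.00264314
  π_3·p_3 = 0.60 × 0.00317039 = 0.00190223
Denominator: 1.8189e-06 + 0.00264314 + 0.00190223 = 0.00454719
So the posterior for Segment 3 is 0.00190223 / 0.00454719 ≈ 0.4183.

0.4183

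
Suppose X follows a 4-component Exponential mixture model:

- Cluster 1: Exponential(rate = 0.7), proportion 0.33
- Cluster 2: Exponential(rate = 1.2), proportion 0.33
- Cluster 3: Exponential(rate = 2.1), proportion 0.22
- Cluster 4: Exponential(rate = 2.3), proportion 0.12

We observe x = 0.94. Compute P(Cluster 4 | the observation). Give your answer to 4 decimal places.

0.0924

Apply Bayes' rule: the posterior for each component is proportional to its prior times its likelihood at x.
Component likelihoods at x = 0.94:
  f_1 = 0.36252
  f_2 = 0.388416
  f_3 = 0.29169
  f_4 = 0.264718
Unnormalised posteriors:
  P(Z=1)·f_1 = 0.33 × 0.36252 = 0.119632
  P(Z=2)·f_2 = 0.33 × 0.388416 = 0.128177
  P(Z=3)·f_3 = 0.22 × 0.29169 = 0.0641719
  P(Z=4)·f_4 = 0.12 × 0.264718 = 0.0317661
Evidence: 0.119632 + 0.128177 + 0.0641719 + 0.0317661 = 0.343747
P(Cluster 4 | x) = 0.0317661 / 0.343747 ≈ 0.0924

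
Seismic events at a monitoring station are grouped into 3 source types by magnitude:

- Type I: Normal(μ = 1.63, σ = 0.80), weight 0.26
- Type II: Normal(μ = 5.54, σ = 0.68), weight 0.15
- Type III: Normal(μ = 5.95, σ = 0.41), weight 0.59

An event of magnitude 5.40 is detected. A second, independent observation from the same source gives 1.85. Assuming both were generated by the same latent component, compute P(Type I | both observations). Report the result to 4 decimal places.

The responsibility of component k is w_k f_k(x) divided by Σ_j w_j f_j(x).
Since both observations come from the same component, the likelihood for component k is f_k(x₁)·f_k(x₂).
  L_I = [7.50739e-06] × [0.480174] = 3.60485e-06
  L_II = [0.574377] × [2.36677e-07] = 1.35942e-07
  L_III = [0.395699] × [1.87673e-22] = 7.4262e-23
Multiply by the mixture weights:
  w_I·L_I = 0.26 × 3.60485e-06 = 9.37261e-07
  w_II·L_II = 0.15 × 1.35942e-07 = 2.03913e-08
  w_III·L_III = 0.59 × 7.4262e-23 = 4.38146e-23
Marginal: 9.37261e-07 + 2.03913e-08 + 4.38146e-23 = 9.57652e-07
Responsibility of Type I: 9.37261e-07 / 9.57652e-07 ≈ 0.9787

0.9787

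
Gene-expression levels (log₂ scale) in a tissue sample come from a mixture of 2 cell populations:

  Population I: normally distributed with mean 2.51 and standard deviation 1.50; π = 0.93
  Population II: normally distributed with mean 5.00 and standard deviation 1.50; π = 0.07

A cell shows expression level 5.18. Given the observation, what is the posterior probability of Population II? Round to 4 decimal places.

0.2670

The responsibility of component k is w_k f_k(x) divided by Σ_j w_j f_j(x).
Evaluate each component's likelihood at the observed value:
  p_I = (1/(1.50·√(2π)))·exp(−(5.18−2.51)²/(2·1.50²)) = 0.265962·exp(-1.58420) = 0.0545519
  p_II = (1/(1.50·√(2π)))·exp(−(5.18−5.00)²/(2·1.50²)) = 0.265962·exp(-0.00720) = 0.264053
Multiply by the mixture weights:
  w_I·p_I = 0.93 × 0.0545519 = 0.0507332
  w_II·p_II = 0.07 × 0.264053 = 0.0184837
Denominator: 0.0507332 + 0.0184837 = 0.069217
P(Population II | the observation) ≈ 0.2670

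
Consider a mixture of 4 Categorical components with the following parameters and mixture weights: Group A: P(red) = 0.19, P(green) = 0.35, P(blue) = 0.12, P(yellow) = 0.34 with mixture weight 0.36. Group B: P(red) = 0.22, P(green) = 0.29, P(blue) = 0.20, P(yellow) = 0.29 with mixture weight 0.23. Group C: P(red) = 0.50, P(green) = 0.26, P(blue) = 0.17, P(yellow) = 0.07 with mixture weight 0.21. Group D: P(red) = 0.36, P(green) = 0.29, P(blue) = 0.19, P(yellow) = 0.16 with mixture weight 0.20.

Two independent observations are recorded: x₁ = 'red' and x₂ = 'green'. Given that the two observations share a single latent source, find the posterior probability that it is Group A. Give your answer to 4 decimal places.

The responsibility of component k is π_k f_k(x) divided by Σ_j π_j f_j(x).
Since both observations come from the same component, the likelihood for component k is f_k(x₁)·f_k(x₂).
  p_A = [0.19] × [0.35] = 0.0665
  p_B = [0.22] × [0.29] = 0.0638
  p_C = [0.5] × [0.26] = 0.13
  p_D = [0.36] × [0.29] = 0.1044
Weight by the priors:
  π_A·p_A = 0.36 × 0.0665 = 0.02394
  π_B·p_B = 0.23 × 0.0638 = 0.014674
  π_C·p_C = 0.21 × 0.13 = 0.0273
  π_D·p_D = 0.20 × 0.1044 = 0.02088
Evidence: 0.02394 + 0.014674 + 0.0273 + 0.02088 = 0.086794
So the posterior for Group A is 0.02394 / 0.086794 ≈ 0.2758.

0.2758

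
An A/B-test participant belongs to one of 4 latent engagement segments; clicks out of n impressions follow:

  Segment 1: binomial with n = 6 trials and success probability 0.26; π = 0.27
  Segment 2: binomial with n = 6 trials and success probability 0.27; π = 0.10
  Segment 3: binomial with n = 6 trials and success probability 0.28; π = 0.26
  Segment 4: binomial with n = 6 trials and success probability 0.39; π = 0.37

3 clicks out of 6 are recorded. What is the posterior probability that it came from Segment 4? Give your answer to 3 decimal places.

By Bayes' theorem, P(k | x) = π_k f_k(x) / Σ_j π_j f_j(x).
Binomial probabilities:
  f_1 = C(6,3)·0.26^3·0.74^3 = 20·0.017576·0.405224 = 0.142444
  f_2 = C(6,3)·0.27^3·0.73^3 = 20·0.019683·0.389017 = 0.15314
  f_3 = C(6,3)·0.28^3·0.72^3 = 20·0.021952·0.373248 = 0.163871
  f_4 = C(6,3)·0.39^3·0.61^3 = 20·0.059319·0.226981 = 0.269286
Prior × likelihood for each component:
  π_1·f_1 = 0.27 × 0.142444 = 0.03846
  π_2·f_2 = 0.10 × 0.15314 = 0.015314
  π_3·f_3 = 0.26 × 0.163871 = 0.0426064
  π_4·f_4 = 0.37 × 0.269286 = 0.0996357
Evidence: 0.03846 + 0.015314 + 0.0426064 + 0.0996357 = 0.196016
P(Segment 4 | data) = 0.0996357 / 0.196016 ≈ 0.508

0.508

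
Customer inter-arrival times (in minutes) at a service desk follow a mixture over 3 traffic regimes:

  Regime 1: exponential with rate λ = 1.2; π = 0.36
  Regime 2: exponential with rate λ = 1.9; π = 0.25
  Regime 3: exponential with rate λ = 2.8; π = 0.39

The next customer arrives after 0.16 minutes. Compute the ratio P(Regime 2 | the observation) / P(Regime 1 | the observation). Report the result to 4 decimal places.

The posterior odds equal the prior odds times the likelihood ratio: (w_i/w_j)·(f_i(x)/f_j(x)).
Component likelihoods at x = 0.16 minutes:
  L_1 = 1.2·e^(−1.2·0.16) = 1.2·e^(−0.1920) = 0.990368
  L_2 = 1.9·e^(−1.9·0.16) = 1.9·e^(−0.3040) = 1.40194
  L_3 = 2.8·e^(−2.8·0.16) = 2.8·e^(−0.4480) = 1.78893
Odds = (0.25/0.36) × (1.40194/0.990368) = 0.694444 × 1.41557 ≈ 0.9830

0.9830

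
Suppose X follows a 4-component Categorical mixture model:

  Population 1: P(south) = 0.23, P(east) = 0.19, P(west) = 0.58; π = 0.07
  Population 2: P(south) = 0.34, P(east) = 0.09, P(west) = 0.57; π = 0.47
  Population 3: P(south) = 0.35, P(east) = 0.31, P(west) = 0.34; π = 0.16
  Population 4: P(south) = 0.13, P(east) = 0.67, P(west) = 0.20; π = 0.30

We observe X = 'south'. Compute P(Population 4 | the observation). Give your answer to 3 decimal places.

Apply Bayes' rule: the posterior for each component is proportional to its prior times its likelihood at x.
Categorical probabilities:
  p_1 = 0.23
  p_2 = 0.34
  p_3 = 0.35
  p_4 = 0.13
Multiply by the mixture weights:
  π_1·p_1 = 0.07 × 0.23 = 0.0161
  π_2·p_2 = 0.47 × 0.34 = 0.1598
  π_3·p_3 = 0.16 × 0.35 = 0.056
  π_4·p_4 = 0.30 × 0.13 = 0.039
Normaliser: 0.0161 + 0.1598 + 0.056 + 0.039 = 0.2709
Responsibility of Population 4: 0.039 / 0.2709 ≈ 0.144

0.144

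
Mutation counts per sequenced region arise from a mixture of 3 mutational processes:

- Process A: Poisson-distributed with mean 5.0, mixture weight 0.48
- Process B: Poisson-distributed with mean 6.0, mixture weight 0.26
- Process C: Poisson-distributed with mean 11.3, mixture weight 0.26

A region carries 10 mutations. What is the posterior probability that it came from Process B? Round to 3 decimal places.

0.217

Posterior ∝ prior × likelihood, so P(k | x) ∝ π_k f_k(x); normalise over all components.
Component likelihoods at x = 10 mutations:
  f_A = 0.0181328
  f_B = 0.0413031
  f_C = 0.115743
Unnormalised posteriors:
  π_A·f_A = 0.48 × 0.0181328 = 0.00870374
  π_B·f_B = 0.26 × 0.0413031 = 0.0107388
  π_C·f_C = 0.26 × 0.115743 = 0.0300931
Marginal: 0.00870374 + 0.0107388 + 0.0300931 = 0.0495357
P(Process B | 10 mutations) ≈ 0.217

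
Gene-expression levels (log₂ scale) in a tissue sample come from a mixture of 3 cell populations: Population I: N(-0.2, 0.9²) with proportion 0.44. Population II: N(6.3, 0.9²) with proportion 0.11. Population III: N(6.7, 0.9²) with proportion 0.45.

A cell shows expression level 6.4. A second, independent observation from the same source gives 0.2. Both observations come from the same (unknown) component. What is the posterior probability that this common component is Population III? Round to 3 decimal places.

The responsibility of component k is w_k f_k(x) divided by Σ_j w_j f_j(x).
Since both observations come from the same component, the likelihood for component k is f_k(x₁)·f_k(x₂).
  f_I = [9.31047e-13] × [0.401582] = 3.73892e-13
  f_II = [0.440541] × [4.69136e-11] = 2.06674e-11
  f_III = [0.419315] × [2.09007e-12] = 8.76396e-13
Weight by the priors:
  w_I·f_I = 0.44 × 3.73892e-13 = 1.64512e-13
  w_II·f_II = 0.11 × 2.06674e-11 = 2.27341e-12
  w_III·f_III = 0.45 × 8.76396e-13 = 3.94378e-13
Denominator: 1.64512e-13 + 2.27341e-12 + 3.94378e-13 = 2.8323e-12
P(Population III | x) ≈ 0.139

0.139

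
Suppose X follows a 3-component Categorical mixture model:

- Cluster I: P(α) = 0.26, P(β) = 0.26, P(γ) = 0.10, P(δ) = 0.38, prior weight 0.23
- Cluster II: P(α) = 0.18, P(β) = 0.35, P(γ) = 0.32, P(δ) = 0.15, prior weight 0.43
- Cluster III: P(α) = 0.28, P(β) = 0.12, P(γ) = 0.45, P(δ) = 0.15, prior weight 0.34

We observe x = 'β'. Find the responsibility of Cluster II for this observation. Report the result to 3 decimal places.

0.599

The responsibility of component k is P(Z=k) f_k(x) divided by Σ_j P(Z=j) f_j(x).
Evaluate each component's likelihood at the observed value:
  p_I = P(β | comp) = 0.26
  p_II = P(β | comp) = 0.35
  p_III = P(β | comp) = 0.12
Multiply by the mixture weights:
  P(Z=I)·p_I = 0.23 × 0.26 = 0.0598
  P(Z=II)·p_II = 0.43 × 0.35 = 0.1505
  P(Z=III)·p_III = 0.34 × 0.12 = 0.0408
Marginal: 0.0598 + 0.1505 + 0.0408 = 0.2511
P(Cluster II | x) = 0.1505 / 0.2511 ≈ 0.599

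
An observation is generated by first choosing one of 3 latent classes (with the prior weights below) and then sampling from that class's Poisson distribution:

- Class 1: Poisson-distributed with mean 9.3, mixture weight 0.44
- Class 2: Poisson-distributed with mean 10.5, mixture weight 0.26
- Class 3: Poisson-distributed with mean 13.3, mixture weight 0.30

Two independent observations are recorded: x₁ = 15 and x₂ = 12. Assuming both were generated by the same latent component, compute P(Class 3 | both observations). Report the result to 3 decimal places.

Apply Bayes' rule: the posterior for each component is proportional to its prior times its likelihood at x.
Since both observations come from the same component, the likelihood for component k is f_k(x₁)·f_k(x₂).
  p_1 = [e^(−9.3)·9.3^15/15! = 0.02354] × [0.079895] = 0.00188073
  p_2 = [e^(−10.5)·10.5^15/15! = 0.0437772] × [0.103239] = 0.0045195
  p_3 = [e^(−13.3)·13.3^15/15! = 0.0922908] × [0.107094] = 0.00988381
Weight by the priors:
  P(Z=1)·p_1 = 0.44 × 0.00188073 = 0.00082752
  P(Z=2)·p_2 = 0.26 × 0.0045195 = 0.00117507
  P(Z=3)·p_3 = 0.30 × 0.00988381 = 0.00296514
Evidence: 0.00082752 + 0.00117507 + 0.00296514 = 0.00496773
So the posterior for Class 3 is 0.00296514 / 0.00496773 ≈ 0.597.

0.597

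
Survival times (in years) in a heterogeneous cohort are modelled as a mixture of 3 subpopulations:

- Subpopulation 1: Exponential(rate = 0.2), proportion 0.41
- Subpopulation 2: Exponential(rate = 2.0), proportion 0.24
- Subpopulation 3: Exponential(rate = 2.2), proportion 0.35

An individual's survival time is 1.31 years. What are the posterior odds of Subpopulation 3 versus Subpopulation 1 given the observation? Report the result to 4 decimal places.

Posterior odds = (w_i f_i(x)) / (w_j f_j(x)); the normalising sum cancels.
Component likelihoods at x = 1.31 years:
  f_1 = 0.153902
  f_2 = 0.145606
  f_3 = 0.12325
0.0431374 / 0.0630999 ≈ 0.6836

0.6836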